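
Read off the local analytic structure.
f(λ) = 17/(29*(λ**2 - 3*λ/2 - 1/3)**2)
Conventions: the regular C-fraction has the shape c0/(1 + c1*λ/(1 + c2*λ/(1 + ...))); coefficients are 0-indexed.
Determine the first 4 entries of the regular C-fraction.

Taylor coefficients (expand at 0): a_0 = 153/29, a_1 = -1377/29, a_2 = 40851/116, a_3 = -136323/58.
c0 = a_0 = 153/29. Peel one level at a time: if S = 1 + c*λ/S' with S'(0) = 1, then c is the λ-coefficient of S and S' = c*λ/(S - 1).
S_1 = c0/f = 1 + (9)*λ + (57/4)*λ^2 + ...; c1 = 9.
S_2 = c1*λ/(S_1 - 1) = 1 + (-19/12)*λ + (793/144)*λ^2 + ...; c2 = -19/12.
S_3 = c2*λ/(S_2 - 1) = 1 + (793/228)*λ + ...; c3 = 793/228.

The regular C-fraction coefficients are [153/29, 9, -19/12, 793/228].


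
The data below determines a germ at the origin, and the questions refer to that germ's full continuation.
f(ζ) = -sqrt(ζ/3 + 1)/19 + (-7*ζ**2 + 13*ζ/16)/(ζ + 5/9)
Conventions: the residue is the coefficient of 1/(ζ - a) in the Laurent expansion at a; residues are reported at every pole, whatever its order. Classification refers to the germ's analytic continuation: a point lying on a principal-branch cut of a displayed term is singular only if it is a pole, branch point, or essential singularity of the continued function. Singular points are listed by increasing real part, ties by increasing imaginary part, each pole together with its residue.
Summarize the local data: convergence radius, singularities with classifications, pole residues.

Denominator factor (ζ + 5/9): pole of order 1 at -5/9, modulus 5/9.
Branch term (-1/19)*sqrt(1 - ζ/(-3)): its argument vanishes at ζ = -3, a square-root branch point, modulus 3.
The radius of convergence is the smallest modulus among the singular points: 5/9.
The branch term is analytic at -5/9 and contributes nothing to the residue; only the rational part matters.
At the order-1 pole -5/9 set g(ζ) = (ζ - (-5/9))*(rational part) = -7*ζ**2 + 13*ζ/16.
Simple pole: residue = g(a) at a = -5/9, which is -3385/1296.
List the singular points by increasing real part (a conjugate pair: the negative imaginary part first).

Radius of convergence at 0: 5/9.
At -3: an algebraic (square-root) branch point.
At -5/9: a pole of order 1; residue -3385/1296.


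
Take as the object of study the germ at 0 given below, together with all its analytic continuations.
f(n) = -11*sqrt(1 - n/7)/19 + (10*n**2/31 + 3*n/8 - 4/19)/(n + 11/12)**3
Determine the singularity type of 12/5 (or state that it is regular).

The point is a regular point.

Denominator factors: n + 11/12 = 199/60 at n = 12/5 — none vanishes.
Branch term sqrt(1 - n/(7)): argument at 12/5 is 23/35, nonzero, so 12/5 is not its branch point (a point on a principal cut is still regular for the continued germ).
So the germ continues analytically to 12/5.


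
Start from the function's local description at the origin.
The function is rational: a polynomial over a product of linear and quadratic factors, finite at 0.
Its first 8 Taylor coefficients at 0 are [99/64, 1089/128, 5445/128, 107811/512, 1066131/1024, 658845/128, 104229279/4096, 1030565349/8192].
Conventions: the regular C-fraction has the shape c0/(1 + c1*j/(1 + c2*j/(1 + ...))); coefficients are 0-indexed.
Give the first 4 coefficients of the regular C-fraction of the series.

Taylor coefficients (read off): a_0 = 99/64, a_1 = 1089/128, a_2 = 5445/128, a_3 = 107811/512.
c0 = a_0 = 99/64. Peel one level at a time: if S = 1 + c*j/S' with S'(0) = 1, then c is the j-coefficient of S and S' = c*j/(S - 1).
S_1 = c0/f = 1 + (-11/2)*j + (11/4)*j^2 + ...; c1 = -11/2.
S_2 = c1*j/(S_1 - 1) = 1 + (1/2)*j + (1/4)*j^2 + ...; c2 = 1/2.
S_3 = c2*j/(S_2 - 1) = 1 + (-1/2)*j + ...; c3 = -1/2.

The regular C-fraction coefficients are [99/64, -11/2, 1/2, -1/2].


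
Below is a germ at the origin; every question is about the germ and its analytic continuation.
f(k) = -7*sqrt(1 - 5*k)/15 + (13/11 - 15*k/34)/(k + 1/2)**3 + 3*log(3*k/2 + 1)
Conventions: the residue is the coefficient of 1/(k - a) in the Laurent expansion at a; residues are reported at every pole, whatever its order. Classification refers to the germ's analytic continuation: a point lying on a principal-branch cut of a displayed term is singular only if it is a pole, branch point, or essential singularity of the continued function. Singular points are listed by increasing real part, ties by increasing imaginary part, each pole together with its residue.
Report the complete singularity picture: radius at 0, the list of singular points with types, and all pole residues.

Denominator factor (k + 1/2)^3: pole of order 3 at -1/2, modulus 1/2.
Branch term (3)*log(1 - k/(-2/3)): its argument vanishes at k = -2/3, a logarithmic branch point, modulus 2/3.
Branch term (-7/15)*sqrt(1 - k/(1/5)): its argument vanishes at k = 1/5, a square-root branch point, modulus 1/5.
The radius of convergence is the smallest modulus among the singular points: 1/5.
The branch terms are analytic at -1/2 and contribute nothing to the residue; only the rational part matters.
At the order-3 pole -1/2 set g(k) = (k - (-1/2))^3*(rational part) = 13/11 - 15*k/34.
Order-3 pole: residue = g''(a)/2; g''(-1/2) = 0, so the residue is 0.
List the singular points by increasing real part (a conjugate pair: the negative imaginary part first).

Radius of convergence at 0: 1/5.
At -2/3: a logarithmic branch point.
At -1/2: a pole of order 3; residue 0.
At 1/5: an algebraic (square-root) branch point.


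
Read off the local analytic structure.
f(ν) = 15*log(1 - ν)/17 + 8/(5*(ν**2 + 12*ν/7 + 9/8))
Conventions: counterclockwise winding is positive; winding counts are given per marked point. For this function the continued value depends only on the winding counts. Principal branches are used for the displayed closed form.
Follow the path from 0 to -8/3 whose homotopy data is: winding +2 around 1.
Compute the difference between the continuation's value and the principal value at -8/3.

Continued minus principal equals (60/17)*pi*i.

The rational part is single-valued and drops out of the difference; each branch term changes only by its own monodromy.
(15/17)*log(1 - ν/(1)): each positive loop around 1 adds 2*pi*i to the log, so winding +2 contributes (15/17)*(2)*2*pi*i = (60/17)*pi*i.
Summing the contributions at ν = -8/3 gives (60/17)*pi*i.


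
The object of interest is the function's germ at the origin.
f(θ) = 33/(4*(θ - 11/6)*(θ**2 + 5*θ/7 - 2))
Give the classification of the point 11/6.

The point is a pole of order 1.

The denominator factor θ - 11/6 vanishes at 11/6 and appears to the power 1; the numerator there equals 33/4, nonzero, and no other factor vanishes.
Hence a pole whose order is the multiplicity, 1.


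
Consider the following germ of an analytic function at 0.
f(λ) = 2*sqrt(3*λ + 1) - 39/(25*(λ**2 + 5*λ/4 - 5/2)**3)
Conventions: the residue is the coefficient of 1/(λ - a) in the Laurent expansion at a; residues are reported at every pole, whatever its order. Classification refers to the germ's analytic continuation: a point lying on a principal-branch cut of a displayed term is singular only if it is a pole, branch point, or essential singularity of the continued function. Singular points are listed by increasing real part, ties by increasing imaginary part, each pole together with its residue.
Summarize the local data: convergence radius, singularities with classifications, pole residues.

Denominator factor (λ**2 + 5*λ/4 - 5/2)^3: discriminant 185/16, real irrational roots -5/8 + (1/8)*sqrt(185) and -5/8 - (1/8)*sqrt(185); poles of order 3, moduli -5/8 + (1/8)*sqrt(185) and 5/8 + (1/8)*sqrt(185).
Branch term (2)*sqrt(1 - λ/(-1/3)): its argument vanishes at λ = -1/3, a square-root branch point, modulus 1/3.
The radius of convergence is the smallest modulus among the singular points: 1/3.
The branch term is analytic at -5/8 - (1/8)*sqrt(185) and contributes nothing to the residue; only the rational part matters.
The factor λ**2 + 5*λ/4 - 5/2 splits as (λ - a)(λ - a') with a = -5/8 - (1/8)*sqrt(185), a' = -5/8 + (1/8)*sqrt(185). At the order-3 pole a set g(λ) = (λ - a)^3*(rational part) = [-39/25] / (λ - a')^3.
Order-3 pole: residue = g''(a)/2; g''(-5/8 - (1/8)*sqrt(185)) = (479232/158290625)*sqrt(185), so the residue is (239616/158290625)*sqrt(185).
The branch term is analytic at -5/8 + (1/8)*sqrt(185) and contributes nothing to the residue; only the rational part matters.
The factor λ**2 + 5*λ/4 - 5/2 splits as (λ - a)(λ - a') with a = -5/8 + (1/8)*sqrt(185), a' = -5/8 - (1/8)*sqrt(185). At the order-3 pole a set g(λ) = (λ - a)^3*(rational part) = [-39/25] / (λ - a')^3.
Order-3 pole: residue = g''(a)/2; g''(-5/8 + (1/8)*sqrt(185)) = -(479232/158290625)*sqrt(185), so the residue is -(239616/158290625)*sqrt(185).
List the singular points by increasing real part (a conjugate pair: the negative imaginary part first).

Radius of convergence at 0: 1/3.
At -5/8 - (1/8)*sqrt(185): a pole of order 3; residue (239616/158290625)*sqrt(185).
At -1/3: an algebraic (square-root) branch point.
At -5/8 + (1/8)*sqrt(185): a pole of order 3; residue -(239616/158290625)*sqrt(185).


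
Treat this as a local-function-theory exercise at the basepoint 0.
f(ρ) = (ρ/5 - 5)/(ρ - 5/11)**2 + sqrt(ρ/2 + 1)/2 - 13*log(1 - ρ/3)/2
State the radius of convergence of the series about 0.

The radius of convergence is 5/11.

Denominator factor (ρ - 5/11)^2: pole of order 2 at 5/11, modulus 5/11.
Branch term (-13/2)*log(1 - ρ/(3)): its argument vanishes at ρ = 3, a logarithmic branch point, modulus 3.
Branch term (1/2)*sqrt(1 - ρ/(-2)): its argument vanishes at ρ = -2, a square-root branch point, modulus 2.
The radius of convergence is the smallest modulus among the singular points: 5/11.


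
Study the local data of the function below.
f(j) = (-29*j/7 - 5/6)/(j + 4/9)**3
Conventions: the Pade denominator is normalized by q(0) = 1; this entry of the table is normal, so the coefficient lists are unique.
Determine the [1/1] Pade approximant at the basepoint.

Taylor coefficients needed (expand at 0): a_0 = -1215/128, a_1 = 60507/3584, a_2 = 216513/7168.
Write the denominator as Q(j) = 1 + q1*j. Requiring Q*f - P = O(j^3) with deg P <= 1 kills the coefficients of j^2..j^2 in Q*f:
  j^2: a_2 + q1*a_1 = 0, i.e. 216513/7168 + (60507/3584)*q1 = 0.
Solving this linear system: q1 = -297/166.
The numerator is Q*f truncated at degree 1: P0 = a_0 = -1215/128; P1 = a_1 + q1*a_0 = 10074051/297472.

The Pade approximant has numerator coefficients [-1215/128, 10074051/297472]; denominator coefficients [1, -297/166].


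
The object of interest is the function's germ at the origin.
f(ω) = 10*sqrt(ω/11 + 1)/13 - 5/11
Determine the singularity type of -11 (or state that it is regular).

The term (10/13)*sqrt(1 - ω/(-11)) has argument 1 - -11/(-11) = 0 at -11: a square-root (algebraic, two-sheeted) branch point; the remaining terms are analytic or single-valued there.

The point is an algebraic (square-root) branch point.


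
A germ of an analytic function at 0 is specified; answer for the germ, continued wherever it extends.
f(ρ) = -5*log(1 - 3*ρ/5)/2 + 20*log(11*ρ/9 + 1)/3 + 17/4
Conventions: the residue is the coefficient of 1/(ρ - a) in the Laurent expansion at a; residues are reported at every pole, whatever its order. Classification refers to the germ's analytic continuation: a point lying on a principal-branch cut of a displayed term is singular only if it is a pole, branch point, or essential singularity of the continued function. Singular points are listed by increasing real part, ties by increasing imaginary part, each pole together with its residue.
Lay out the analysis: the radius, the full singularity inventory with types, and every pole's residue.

Branch term (-5/2)*log(1 - ρ/(5/3)): its argument vanishes at ρ = 5/3, a logarithmic branch point, modulus 5/3.
Branch term (20/3)*log(1 - ρ/(-9/11)): its argument vanishes at ρ = -9/11, a logarithmic branch point, modulus 9/11.
The radius of convergence is the smallest modulus among the singular points: 9/11.
List the singular points by increasing real part (a conjugate pair: the negative imaginary part first).

Radius of convergence at 0: 9/11.
At -9/11: a logarithmic branch point.
At 5/3: a logarithmic branch point.


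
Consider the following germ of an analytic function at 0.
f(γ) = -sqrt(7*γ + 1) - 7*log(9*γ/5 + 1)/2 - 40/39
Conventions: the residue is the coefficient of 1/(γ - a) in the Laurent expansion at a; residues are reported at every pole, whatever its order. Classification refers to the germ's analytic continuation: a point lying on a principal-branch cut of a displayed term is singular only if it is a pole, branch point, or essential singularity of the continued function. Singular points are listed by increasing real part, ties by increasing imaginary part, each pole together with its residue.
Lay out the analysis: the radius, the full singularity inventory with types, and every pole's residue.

Radius of convergence at 0: 1/7.
At -5/9: a logarithmic branch point.
At -1/7: an algebraic (square-root) branch point.

Branch term (-7/2)*log(1 - γ/(-5/9)): its argument vanishes at γ = -5/9, a logarithmic branch point, modulus 5/9.
Branch term (-1)*sqrt(1 - γ/(-1/7)): its argument vanishes at γ = -1/7, a square-root branch point, modulus 1/7.
The radius of convergence is the smallest modulus among the singular points: 1/7.
List the singular points by increasing real part (a conjugate pair: the negative imaginary part first).


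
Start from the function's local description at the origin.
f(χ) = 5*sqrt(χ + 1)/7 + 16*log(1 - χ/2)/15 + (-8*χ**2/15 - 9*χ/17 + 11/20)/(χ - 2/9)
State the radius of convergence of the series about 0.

Denominator factor (χ - 2/9): pole of order 1 at 2/9, modulus 2/9.
Branch term (5/7)*sqrt(1 - χ/(-1)): its argument vanishes at χ = -1, a square-root branch point, modulus 1.
Branch term (16/15)*log(1 - χ/(2)): its argument vanishes at χ = 2, a logarithmic branch point, modulus 2.
The radius of convergence is the smallest modulus among the singular points: 2/9.

The radius of convergence is 2/9.


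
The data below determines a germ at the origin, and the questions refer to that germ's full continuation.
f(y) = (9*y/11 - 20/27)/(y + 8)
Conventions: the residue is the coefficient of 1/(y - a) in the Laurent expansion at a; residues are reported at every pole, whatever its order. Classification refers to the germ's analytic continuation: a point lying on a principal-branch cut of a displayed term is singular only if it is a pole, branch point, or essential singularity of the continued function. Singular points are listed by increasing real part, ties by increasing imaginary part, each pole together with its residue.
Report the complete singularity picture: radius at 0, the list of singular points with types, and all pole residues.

Radius of convergence at 0: 8.
At -8: a pole of order 1; residue -2164/297.

Denominator factor (y + 8): pole of order 1 at -8, modulus 8.
The radius of convergence is the smallest modulus among the singular points: 8.
At the order-1 pole -8 set g(y) = (y - (-8))*f(y) = 9*y/11 - 20/27.
Simple pole: residue = g(a) at a = -8, which is -2164/297.


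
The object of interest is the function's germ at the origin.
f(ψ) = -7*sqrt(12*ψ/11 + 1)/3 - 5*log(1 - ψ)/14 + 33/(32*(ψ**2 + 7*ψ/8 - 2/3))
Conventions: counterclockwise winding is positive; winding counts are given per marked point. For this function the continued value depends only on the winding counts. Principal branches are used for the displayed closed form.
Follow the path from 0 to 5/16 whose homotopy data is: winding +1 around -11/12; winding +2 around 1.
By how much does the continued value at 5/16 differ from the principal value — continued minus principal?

The rational part is single-valued and drops out of the difference; each branch term changes only by its own monodromy.
(-7/3)*sqrt(1 - ψ/(-11/12)): winding +1 is odd, the square root flips sign, contributing -2*(-7/3)*sqrt(1 - (5/16)/(-11/12)) = -2*(-7/3)*sqrt(59/44) = (7/33)*sqrt(649).
(-5/14)*log(1 - ψ/(1)): each positive loop around 1 adds 2*pi*i to the log, so winding +2 contributes (-5/14)*(2)*2*pi*i = -(10/7)*pi*i.
Summing the contributions at ψ = 5/16 gives ((7/33)*sqrt(649)) - ((10/7)*pi)*i.

Continued minus principal equals ((7/33)*sqrt(649)) - ((10/7)*pi)*i.


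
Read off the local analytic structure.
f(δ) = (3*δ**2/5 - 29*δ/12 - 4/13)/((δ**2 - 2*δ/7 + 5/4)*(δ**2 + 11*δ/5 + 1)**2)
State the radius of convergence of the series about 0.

The radius of convergence is 11/10 - (1/10)*sqrt(21).

Denominator factor (δ**2 + 11*δ/5 + 1)^2: discriminant 21/25, real irrational roots -11/10 + (1/10)*sqrt(21) and -11/10 - (1/10)*sqrt(21); poles of order 2, moduli 11/10 - (1/10)*sqrt(21) and 11/10 + (1/10)*sqrt(21).
Denominator factor (δ**2 - 2*δ/7 + 5/4): discriminant -241/49, complex-conjugate roots (1/7) + ((1/14)*sqrt(241))*i and (1/7) - ((1/14)*sqrt(241))*i; poles of order 1, moduli (1/2)*sqrt(5) and (1/2)*sqrt(5).
The radius of convergence is the smallest modulus among the singular points: 11/10 - (1/10)*sqrt(21).


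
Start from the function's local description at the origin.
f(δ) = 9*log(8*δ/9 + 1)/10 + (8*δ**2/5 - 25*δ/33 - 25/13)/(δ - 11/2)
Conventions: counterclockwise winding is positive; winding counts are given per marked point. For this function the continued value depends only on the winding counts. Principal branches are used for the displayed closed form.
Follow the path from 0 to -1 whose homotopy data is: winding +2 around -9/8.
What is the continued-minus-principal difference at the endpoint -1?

Continued minus principal equals (18/5)*pi*i.

The rational part is single-valued and drops out of the difference; each branch term changes only by its own monodromy.
(9/10)*log(1 - δ/(-9/8)): each positive loop around -9/8 adds 2*pi*i to the log, so winding +2 contributes (9/10)*(2)*2*pi*i = (18/5)*pi*i.
Summing the contributions at δ = -1 gives (18/5)*pi*i.


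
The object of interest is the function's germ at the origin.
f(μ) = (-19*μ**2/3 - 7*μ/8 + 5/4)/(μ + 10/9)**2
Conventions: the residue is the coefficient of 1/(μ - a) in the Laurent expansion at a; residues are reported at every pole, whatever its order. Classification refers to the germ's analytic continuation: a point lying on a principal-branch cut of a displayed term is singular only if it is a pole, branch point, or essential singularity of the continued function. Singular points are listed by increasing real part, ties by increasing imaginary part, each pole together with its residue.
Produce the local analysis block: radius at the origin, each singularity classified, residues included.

Radius of convergence at 0: 10/9.
At -10/9: a pole of order 2; residue 2851/216.

Denominator factor (μ + 10/9)^2: pole of order 2 at -10/9, modulus 10/9.
The radius of convergence is the smallest modulus among the singular points: 10/9.
At the order-2 pole -10/9 set g(μ) = (μ - (-10/9))^2*f(μ) = -19*μ**2/3 - 7*μ/8 + 5/4.
Order-2 pole: residue = g'(a); g'(-10/9) = 2851/216, so the residue is 2851/216.


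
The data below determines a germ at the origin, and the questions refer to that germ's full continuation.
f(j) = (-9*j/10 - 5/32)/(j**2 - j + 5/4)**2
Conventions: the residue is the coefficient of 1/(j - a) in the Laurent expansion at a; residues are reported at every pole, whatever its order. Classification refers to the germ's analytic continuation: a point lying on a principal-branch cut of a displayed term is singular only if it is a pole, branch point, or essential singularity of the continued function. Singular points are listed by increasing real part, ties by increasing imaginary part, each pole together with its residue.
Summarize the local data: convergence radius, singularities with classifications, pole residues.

Radius of convergence at 0: (1/2)*sqrt(5).
At (1/2) - (1)*i: a pole of order 2; residue -(97/640)*i.
At (1/2) + (1)*i: a pole of order 2; residue (97/640)*i.

Denominator factor (j**2 - j + 5/4)^2: discriminant -4, complex-conjugate roots (1/2) + (1)*i and (1/2) - (1)*i; poles of order 2, moduli (1/2)*sqrt(5) and (1/2)*sqrt(5).
The radius of convergence is the smallest modulus among the singular points: (1/2)*sqrt(5).
The factor j**2 - j + 5/4 splits as (j - a)(j - a') with a = (1/2) - (1)*i, a' = (1/2) + (1)*i. At the order-2 pole a set g(j) = (j - a)^2*f(j) = [-9*j/10 - 5/32] / (j - a')^2.
Order-2 pole: residue = g'(a); g'((1/2) - (1)*i) = -(97/640)*i, so the residue is -(97/640)*i.
The factor j**2 - j + 5/4 splits as (j - a)(j - a') with a = (1/2) + (1)*i, a' = (1/2) - (1)*i. At the order-2 pole a set g(j) = (j - a)^2*f(j) = [-9*j/10 - 5/32] / (j - a')^2.
Order-2 pole: residue = g'(a); g'((1/2) + (1)*i) = (97/640)*i, so the residue is (97/640)*i.
List the singular points by increasing real part (a conjugate pair: the negative imaginary part first).


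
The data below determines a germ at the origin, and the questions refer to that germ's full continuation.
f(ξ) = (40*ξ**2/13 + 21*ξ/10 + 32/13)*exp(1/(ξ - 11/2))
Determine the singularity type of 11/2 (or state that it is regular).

The exponent 1/(ξ - (11/2)) has a pole at 11/2, so exp(1/(ξ - (11/2))) takes every nonzero value near it: an essential singularity (not a pole of any order).

The point is an essential singularity.


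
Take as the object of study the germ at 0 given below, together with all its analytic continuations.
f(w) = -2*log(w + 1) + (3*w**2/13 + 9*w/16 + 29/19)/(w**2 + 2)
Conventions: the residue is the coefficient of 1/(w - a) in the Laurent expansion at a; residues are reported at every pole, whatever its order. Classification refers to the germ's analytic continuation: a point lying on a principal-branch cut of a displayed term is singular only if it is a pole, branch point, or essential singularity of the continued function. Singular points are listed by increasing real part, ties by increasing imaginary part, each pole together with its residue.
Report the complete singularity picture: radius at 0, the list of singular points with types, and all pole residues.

Denominator factor (w**2 + 2): discriminant -8, complex-conjugate roots (sqrt(2))*i and -(sqrt(2))*i; poles of order 1, moduli sqrt(2) and sqrt(2).
Branch term (-2)*log(1 - w/(-1)): its argument vanishes at w = -1, a logarithmic branch point, modulus 1.
The radius of convergence is the smallest modulus among the singular points: 1.
The branch term is analytic at -(sqrt(2))*i and contributes nothing to the residue; only the rational part matters.
The factor w**2 + 2 splits as (w - a)(w - a') with a = -(sqrt(2))*i, a' = (sqrt(2))*i. At the order-1 pole a set g(w) = (w - a)*(rational part) = [3*w**2/13 + 9*w/16 + 29/19] / (w - a').
Simple pole: residue = g(a) at a = -(sqrt(2))*i, which is (9/32) + ((263/988)*sqrt(2))*i.
The branch term is analytic at (sqrt(2))*i and contributes nothing to the residue; only the rational part matters.
The factor w**2 + 2 splits as (w - a)(w - a') with a = (sqrt(2))*i, a' = -(sqrt(2))*i. At the order-1 pole a set g(w) = (w - a)*(rational part) = [3*w**2/13 + 9*w/16 + 29/19] / (w - a').
Simple pole: residue = g(a) at a = (sqrt(2))*i, which is (9/32) - ((263/988)*sqrt(2))*i.
List the singular points by increasing real part (a conjugate pair: the negative imaginary part first).

Radius of convergence at 0: 1.
At -1: a logarithmic branch point.
At -(sqrt(2))*i: a pole of order 1; residue (9/32) + ((263/988)*sqrt(2))*i.
At (sqrt(2))*i: a pole of order 1; residue (9/32) - ((263/988)*sqrt(2))*i.


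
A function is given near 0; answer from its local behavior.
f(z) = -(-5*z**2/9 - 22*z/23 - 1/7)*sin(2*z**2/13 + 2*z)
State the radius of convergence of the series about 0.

The factor -sin(2*z**2/13 + 2*z) is entire and contributes no finite singular point.
The polynomial part has no poles.
No finite singular points: the Taylor series at 0 converges everywhere.

The radius of convergence is infinite.


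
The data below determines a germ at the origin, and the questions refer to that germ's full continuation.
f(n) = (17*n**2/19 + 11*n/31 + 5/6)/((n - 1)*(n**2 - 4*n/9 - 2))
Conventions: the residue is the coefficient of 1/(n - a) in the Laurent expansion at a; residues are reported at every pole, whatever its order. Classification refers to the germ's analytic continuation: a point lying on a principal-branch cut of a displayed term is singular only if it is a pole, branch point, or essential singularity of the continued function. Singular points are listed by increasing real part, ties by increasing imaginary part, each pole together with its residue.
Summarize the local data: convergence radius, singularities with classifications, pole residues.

Denominator factor (n**2 - 4*n/9 - 2): discriminant 664/81, real irrational roots 2/9 + (1/9)*sqrt(166) and 2/9 - (1/9)*sqrt(166); poles of order 1, moduli 2/9 + (1/9)*sqrt(166) and -2/9 + (1/9)*sqrt(166).
Denominator factor (n - 1): pole of order 1 at 1, modulus 1.
The radius of convergence is the smallest modulus among the singular points: 1.
The factor n**2 - 4*n/9 - 2 splits as (n - a)(n - a') with a = 2/9 - (1/9)*sqrt(166), a' = 2/9 + (1/9)*sqrt(166). At the order-1 pole a set g(n) = (n - a)*f(n) = [(17*n**2/19 + 11*n/31 + 5/6)/(n - 1)] / (n - a').
Simple pole: residue = g(a) at a = 2/9 - (1/9)*sqrt(166), which is 35785/30628 - (354209/5084248)*sqrt(166).
At the order-1 pole 1 set g(n) = (n - (1))*f(n) = (17*n**2/19 + 11*n/31 + 5/6)/(n**2 - 4*n/9 - 2).
Simple pole: residue = g(a) at a = 1, which is -22083/15314.
The factor n**2 - 4*n/9 - 2 splits as (n - a)(n - a') with a = 2/9 + (1/9)*sqrt(166), a' = 2/9 - (1/9)*sqrt(166). At the order-1 pole a set g(n) = (n - a)*f(n) = [(17*n**2/19 + 11*n/31 + 5/6)/(n - 1)] / (n - a').
Simple pole: residue = g(a) at a = 2/9 + (1/9)*sqrt(166), which is 35785/30628 + (354209/5084248)*sqrt(166).
List the singular points by increasing real part (a conjugate pair: the negative imaginary part first).

Radius of convergence at 0: 1.
At 2/9 - (1/9)*sqrt(166): a pole of order 1; residue 35785/30628 - (354209/5084248)*sqrt(166).
At 1: a pole of order 1; residue -22083/15314.
At 2/9 + (1/9)*sqrt(166): a pole of order 1; residue 35785/30628 + (354209/5084248)*sqrt(166).


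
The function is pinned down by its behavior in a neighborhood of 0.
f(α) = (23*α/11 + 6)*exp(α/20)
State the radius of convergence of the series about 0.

The radius of convergence is infinite.

The factor exp(α/20) is entire and contributes no finite singular point.
The polynomial part has no poles.
No finite singular points: the Taylor series at 0 converges everywhere.


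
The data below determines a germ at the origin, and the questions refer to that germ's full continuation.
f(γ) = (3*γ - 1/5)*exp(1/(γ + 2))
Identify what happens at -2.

The exponent 1/(γ - (-2)) has a pole at -2, so exp(1/(γ - (-2))) takes every nonzero value near it: an essential singularity (not a pole of any order).

The point is an essential singularity.


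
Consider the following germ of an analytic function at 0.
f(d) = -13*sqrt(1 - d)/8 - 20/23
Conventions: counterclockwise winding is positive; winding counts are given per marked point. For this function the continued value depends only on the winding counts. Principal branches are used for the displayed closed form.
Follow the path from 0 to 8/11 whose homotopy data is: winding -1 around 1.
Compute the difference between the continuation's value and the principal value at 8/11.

Continued minus principal equals (13/44)*sqrt(33).

The rational part is single-valued and drops out of the difference; each branch term changes only by its own monodromy.
(-13/8)*sqrt(1 - d/(1)): winding -1 is odd, the square root flips sign, contributing -2*(-13/8)*sqrt(1 - (8/11)/(1)) = -2*(-13/8)*sqrt(3/11) = (13/44)*sqrt(33).
Summing the contributions at d = 8/11 gives (13/44)*sqrt(33).


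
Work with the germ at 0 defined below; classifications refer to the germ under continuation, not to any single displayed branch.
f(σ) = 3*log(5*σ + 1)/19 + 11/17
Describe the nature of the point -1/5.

The point is a logarithmic branch point.

The term (3/19)*log(1 - σ/(-1/5)) has argument 1 - -1/5/(-1/5) = 0 at -1/5: a logarithmic (infinitely-sheeted) branch point; the remaining terms are analytic or single-valued there.


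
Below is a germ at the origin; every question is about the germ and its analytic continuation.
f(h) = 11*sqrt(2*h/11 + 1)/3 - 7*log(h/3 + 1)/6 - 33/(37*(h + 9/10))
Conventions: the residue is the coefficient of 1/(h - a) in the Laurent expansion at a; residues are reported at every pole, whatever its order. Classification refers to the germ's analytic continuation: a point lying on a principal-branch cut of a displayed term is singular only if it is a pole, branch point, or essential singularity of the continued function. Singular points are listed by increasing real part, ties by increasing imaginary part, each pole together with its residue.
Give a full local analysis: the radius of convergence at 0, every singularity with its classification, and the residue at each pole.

Radius of convergence at 0: 9/10.
At -11/2: an algebraic (square-root) branch point.
At -3: a logarithmic branch point.
At -9/10: a pole of order 1; residue -33/37.

Denominator factor (h + 9/10): pole of order 1 at -9/10, modulus 9/10.
Branch term (-7/6)*log(1 - h/(-3)): its argument vanishes at h = -3, a logarithmic branch point, modulus 3.
Branch term (11/3)*sqrt(1 - h/(-11/2)): its argument vanishes at h = -11/2, a square-root branch point, modulus 11/2.
The radius of convergence is the smallest modulus among the singular points: 9/10.
The branch terms are analytic at -9/10 and contribute nothing to the residue; only the rational part matters.
At the order-1 pole -9/10 set g(h) = (h - (-9/10))*(rational part) = -33/37.
Simple pole: residue = g(a) at a = -9/10, which is -33/37.
List the singular points by increasing real part (a conjugate pair: the negative imaginary part first).


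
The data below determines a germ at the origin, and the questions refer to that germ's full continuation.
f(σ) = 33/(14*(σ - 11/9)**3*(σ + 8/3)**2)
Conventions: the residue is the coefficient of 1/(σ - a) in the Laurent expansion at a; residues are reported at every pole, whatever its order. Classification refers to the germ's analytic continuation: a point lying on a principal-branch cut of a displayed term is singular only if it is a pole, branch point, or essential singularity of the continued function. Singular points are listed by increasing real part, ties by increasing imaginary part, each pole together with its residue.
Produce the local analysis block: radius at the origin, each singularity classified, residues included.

Radius of convergence at 0: 11/9.
At -8/3: a pole of order 2; residue -649539/21008750.
At 11/9: a pole of order 3; residue 649539/21008750.

Denominator factor (σ + 8/3)^2: pole of order 2 at -8/3, modulus 8/3.
Denominator factor (σ - 11/9)^3: pole of order 3 at 11/9, modulus 11/9.
The radius of convergence is the smallest modulus among the singular points: 11/9.
At the order-2 pole -8/3 set g(σ) = (σ - (-8/3))^2*f(σ) = 33/(14*(σ - 11/9)**3).
Order-2 pole: residue = g'(a); g'(-8/3) = -649539/21008750, so the residue is -649539/21008750.
At the order-3 pole 11/9 set g(σ) = (σ - (11/9))^3*f(σ) = 33/(14*(σ + 8/3)**2).
Order-3 pole: residue = g''(a)/2; g''(11/9) = 649539/10504375, so the residue is 649539/21008750.
List the singular points by increasing real part (a conjugate pair: the negative imaginary part first).


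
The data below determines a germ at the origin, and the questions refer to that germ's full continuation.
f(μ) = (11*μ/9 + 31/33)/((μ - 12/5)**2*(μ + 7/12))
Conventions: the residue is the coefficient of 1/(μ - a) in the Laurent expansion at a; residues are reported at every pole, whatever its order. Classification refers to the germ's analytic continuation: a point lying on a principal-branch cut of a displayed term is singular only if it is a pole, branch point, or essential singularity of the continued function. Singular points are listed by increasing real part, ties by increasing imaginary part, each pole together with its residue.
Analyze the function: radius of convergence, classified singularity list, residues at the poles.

Radius of convergence at 0: 7/12.
At -7/12: a pole of order 1; residue 26900/1057353.
At 12/5: a pole of order 2; residue -26900/1057353.

Denominator factor (μ - 12/5)^2: pole of order 2 at 12/5, modulus 12/5.
Denominator factor (μ + 7/12): pole of order 1 at -7/12, modulus 7/12.
The radius of convergence is the smallest modulus among the singular points: 7/12.
At the order-1 pole -7/12 set g(μ) = (μ - (-7/12))*f(μ) = (11*μ/9 + 31/33)/(μ - 12/5)**2.
Simple pole: residue = g(a) at a = -7/12, which is 26900/1057353.
At the order-2 pole 12/5 set g(μ) = (μ - (12/5))^2*f(μ) = (11*μ/9 + 31/33)/(μ + 7/12).
Order-2 pole: residue = g'(a); g'(12/5) = -26900/1057353, so the residue is -26900/1057353.
List the singular points by increasing real part (a conjugate pair: the negative imaginary part first).


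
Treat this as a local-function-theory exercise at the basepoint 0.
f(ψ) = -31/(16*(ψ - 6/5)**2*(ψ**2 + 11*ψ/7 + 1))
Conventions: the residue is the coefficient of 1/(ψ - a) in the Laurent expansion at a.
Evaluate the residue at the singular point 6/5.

At the order-2 pole 6/5 set g(ψ) = (ψ - (6/5))^2*f(ψ) = -31/(16*(ψ**2 + 11*ψ/7 + 1)).
Order-2 pole: residue = g'(a); g'(6/5) = 3770375/9168784, so the residue is 3770375/9168784.

The residue is 3770375/9168784.


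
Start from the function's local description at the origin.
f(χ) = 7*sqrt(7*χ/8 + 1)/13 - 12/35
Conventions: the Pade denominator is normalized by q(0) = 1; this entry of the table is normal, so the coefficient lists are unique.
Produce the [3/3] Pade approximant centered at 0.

The Pade approximant has numerator coefficients [89/455, 187/416, 8729/33280, 76391/2129920]; denominator coefficients [1, 35/32, 147/512, 343/32768].

Taylor coefficients needed (expand at 0): a_0 = 89/455, a_1 = 49/208, a_2 = -343/6656, a_3 = 2401/106496, a_4 = -84035/6815744, a_5 = 823543/109051904, a_6 = -17294403/3489660928.
Write the denominator as Q(χ) = 1 + q1*χ + q2*χ^2 + q3*χ^3. Requiring Q*f - P = O(χ^7) with deg P <= 3 kills the coefficients of χ^4..χ^6 in Q*f:
  χ^4: a_4 + q1*a_3 + q2*a_2 + q3*a_1 = 0, i.e. -84035/6815744 + (2401/106496)*q1 + (-343/6656)*q2 + (49/208)*q3 = 0.
  χ^5: a_5 + q1*a_4 + q2*a_3 + q3*a_2 = 0, i.e. 823543/109051904 + (-84035/6815744)*q1 + (2401/106496)*q2 + (-343/6656)*q3 = 0.
  χ^6: a_6 + q1*a_5 + q2*a_4 + q3*a_3 = 0, i.e. -17294403/3489660928 + (823543/109051904)*q1 + (-84035/6815744)*q2 + (2401/106496)*q3 = 0.
Solving this linear system: q1 = 35/32, q2 = 147/512, q3 = 343/32768.
The numerator is Q*f truncated at degree 3: P0 = a_0 = 89/455; P1 = a_1 + q1*a_0 = 187/416; P2 = a_2 + q1*a_1 + q2*a_0 = 8729/33280; P3 = a_3 + q1*a_2 + q2*a_1 + q3*a_0 = 76391/2129920.


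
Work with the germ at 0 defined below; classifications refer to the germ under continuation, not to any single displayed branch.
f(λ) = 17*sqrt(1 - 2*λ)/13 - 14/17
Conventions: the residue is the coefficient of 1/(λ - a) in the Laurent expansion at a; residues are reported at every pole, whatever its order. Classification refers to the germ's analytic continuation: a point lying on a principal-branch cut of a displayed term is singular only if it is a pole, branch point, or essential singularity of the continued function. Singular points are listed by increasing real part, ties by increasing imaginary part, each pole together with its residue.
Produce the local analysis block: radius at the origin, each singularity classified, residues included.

Branch term (17/13)*sqrt(1 - λ/(1/2)): its argument vanishes at λ = 1/2, a square-root branch point, modulus 1/2.
The radius of convergence is the smallest modulus among the singular points: 1/2.

Radius of convergence at 0: 1/2.
At 1/2: an algebraic (square-root) branch point.


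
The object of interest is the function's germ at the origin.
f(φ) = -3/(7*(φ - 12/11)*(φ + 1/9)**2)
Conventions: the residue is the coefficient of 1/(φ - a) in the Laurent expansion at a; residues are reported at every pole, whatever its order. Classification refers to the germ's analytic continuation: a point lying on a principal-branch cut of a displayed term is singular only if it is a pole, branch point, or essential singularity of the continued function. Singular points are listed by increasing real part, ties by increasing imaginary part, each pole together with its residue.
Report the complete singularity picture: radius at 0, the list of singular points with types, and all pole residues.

Radius of convergence at 0: 1/9.
At -1/9: a pole of order 2; residue 29403/99127.
At 12/11: a pole of order 1; residue -29403/99127.

Denominator factor (φ - 12/11): pole of order 1 at 12/11, modulus 12/11.
Denominator factor (φ + 1/9)^2: pole of order 2 at -1/9, modulus 1/9.
The radius of convergence is the smallest modulus among the singular points: 1/9.
At the order-2 pole -1/9 set g(φ) = (φ - (-1/9))^2*f(φ) = -3/(7*(φ - 12/11)).
Order-2 pole: residue = g'(a); g'(-1/9) = 29403/99127, so the residue is 29403/99127.
At the order-1 pole 12/11 set g(φ) = (φ - (12/11))*f(φ) = -3/(7*(φ + 1/9)**2).
Simple pole: residue = g(a) at a = 12/11, which is -29403/99127.
List the singular points by increasing real part (a conjugate pair: the negative imaginary part first).


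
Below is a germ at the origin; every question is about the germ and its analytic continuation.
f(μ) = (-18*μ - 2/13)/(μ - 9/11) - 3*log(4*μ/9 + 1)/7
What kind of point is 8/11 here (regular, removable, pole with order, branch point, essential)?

The point is a regular point.

Denominator factors: μ - 9/11 = -1/11 at μ = 8/11 — none vanishes.
Branch term log(1 - μ/(-9/4)): argument at 8/11 is 131/99, nonzero, so 8/11 is not its branch point (a point on a principal cut is still regular for the continued germ).
So the germ continues analytically to 8/11.


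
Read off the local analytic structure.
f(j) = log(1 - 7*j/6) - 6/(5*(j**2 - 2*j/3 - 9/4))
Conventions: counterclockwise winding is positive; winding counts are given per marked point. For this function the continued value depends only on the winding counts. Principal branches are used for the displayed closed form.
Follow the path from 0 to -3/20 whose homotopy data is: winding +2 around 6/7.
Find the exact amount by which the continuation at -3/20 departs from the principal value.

The rational part is single-valued and drops out of the difference; each branch term changes only by its own monodromy.
(1)*log(1 - j/(6/7)): each positive loop around 6/7 adds 2*pi*i to the log, so winding +2 contributes (1)*(2)*2*pi*i = (4)*pi*i.
Summing the contributions at j = -3/20 gives (4)*pi*i.

Continued minus principal equals (4)*pi*i.


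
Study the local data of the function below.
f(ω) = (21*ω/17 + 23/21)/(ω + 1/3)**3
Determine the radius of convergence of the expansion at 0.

The radius of convergence is 1/3.

Denominator factor (ω + 1/3)^3: pole of order 3 at -1/3, modulus 1/3.
The radius of convergence is the smallest modulus among the singular points: 1/3.


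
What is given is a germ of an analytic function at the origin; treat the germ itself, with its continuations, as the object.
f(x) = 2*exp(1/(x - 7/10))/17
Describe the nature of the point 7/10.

The point is an essential singularity.

The exponent 1/(x - (7/10)) has a pole at 7/10, so exp(1/(x - (7/10))) takes every nonzero value near it: an essential singularity (not a pole of any order).


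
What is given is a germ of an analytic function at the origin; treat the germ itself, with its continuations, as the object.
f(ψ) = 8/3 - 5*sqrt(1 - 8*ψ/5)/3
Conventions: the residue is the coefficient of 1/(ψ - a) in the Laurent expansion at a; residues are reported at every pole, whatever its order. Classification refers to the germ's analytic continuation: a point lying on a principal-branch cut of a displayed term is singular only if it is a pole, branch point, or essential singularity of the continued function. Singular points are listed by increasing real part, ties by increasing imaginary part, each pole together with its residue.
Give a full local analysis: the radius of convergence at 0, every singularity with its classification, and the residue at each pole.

Radius of convergence at 0: 5/8.
At 5/8: an algebraic (square-root) branch point.

Branch term (-5/3)*sqrt(1 - ψ/(5/8)): its argument vanishes at ψ = 5/8, a square-root branch point, modulus 5/8.
The radius of convergence is the smallest modulus among the singular points: 5/8.
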